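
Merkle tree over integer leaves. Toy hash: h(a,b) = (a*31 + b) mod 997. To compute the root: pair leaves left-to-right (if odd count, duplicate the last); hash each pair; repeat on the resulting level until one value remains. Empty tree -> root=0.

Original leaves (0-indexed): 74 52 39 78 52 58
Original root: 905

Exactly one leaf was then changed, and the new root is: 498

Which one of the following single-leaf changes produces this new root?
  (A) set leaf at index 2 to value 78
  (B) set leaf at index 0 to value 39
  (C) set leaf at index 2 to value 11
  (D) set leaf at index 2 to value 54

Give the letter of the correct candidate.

Original leaves: [74, 52, 39, 78, 52, 58]
Target new root: 498
Try each candidate change and compute the resulting root:
Candidate A: set leaf[2] = 78 -> leaves = [74, 52, 78, 78, 52, 58]
  L0: [74, 52, 78, 78, 52, 58]
  L1: h(74,52)=(74*31+52)%997=352 h(78,78)=(78*31+78)%997=502 h(52,58)=(52*31+58)%997=673 -> [352, 502, 673]
  L2: h(352,502)=(352*31+502)%997=447 h(673,673)=(673*31+673)%997=599 -> [447, 599]
  L3: h(447,599)=(447*31+599)%997=498 -> [498]
  root = 498 == target 498  ** MATCH **
Candidate B: set leaf[0] = 39 -> leaves = [39, 52, 39, 78, 52, 58]
  L0: [39, 52, 39, 78, 52, 58]
  L1: h(39,52)=(39*31+52)%997=264 h(39,78)=(39*31+78)%997=290 h(52,58)=(52*31+58)%997=673 -> [264, 290, 673]
  L2: h(264,290)=(264*31+290)%997=498 h(673,673)=(673*31+673)%997=599 -> [498, 599]
  L3: h(498,599)=(498*31+599)%997=85 -> [85]
  root = 85 != target 498
Candidate C: set leaf[2] = 11 -> leaves = [74, 52, 11, 78, 52, 58]
  L0: [74, 52, 11, 78, 52, 58]
  L1: h(74,52)=(74*31+52)%997=352 h(11,78)=(11*31+78)%997=419 h(52,58)=(52*31+58)%997=673 -> [352, 419, 673]
  L2: h(352,419)=(352*31+419)%997=364 h(673,673)=(673*31+673)%997=599 -> [364, 599]
  L3: h(364,599)=(364*31+599)%997=916 -> [916]
  root = 916 != target 498
Candidate D: set leaf[2] = 54 -> leaves = [74, 52, 54, 78, 52, 58]
  L0: [74, 52, 54, 78, 52, 58]
  L1: h(74,52)=(74*31+52)%997=352 h(54,78)=(54*31+78)%997=755 h(52,58)=(52*31+58)%997=673 -> [352, 755, 673]
  L2: h(352,755)=(352*31+755)%997=700 h(673,673)=(673*31+673)%997=599 -> [700, 599]
  L3: h(700,599)=(700*31+599)%997=365 -> [365]
  root = 365 != target 498
Candidate A produces the target root.

Answer: A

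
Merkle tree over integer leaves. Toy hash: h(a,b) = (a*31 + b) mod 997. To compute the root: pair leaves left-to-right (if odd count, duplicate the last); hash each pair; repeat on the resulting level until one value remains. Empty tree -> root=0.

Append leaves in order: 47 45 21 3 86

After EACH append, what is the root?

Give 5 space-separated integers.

Answer: 47 505 375 357 428

Derivation:
After append 47 (leaves=[47]):
  L0: [47]
  root=47
After append 45 (leaves=[47, 45]):
  L0: [47, 45]
  L1: h(47,45)=(47*31+45)%997=505 -> [505]
  root=505
After append 21 (leaves=[47, 45, 21]):
  L0: [47, 45, 21]
  L1: h(47,45)=(47*31+45)%997=505 h(21,21)=(21*31+21)%997=672 -> [505, 672]
  L2: h(505,672)=(505*31+672)%997=375 -> [375]
  root=375
After append 3 (leaves=[47, 45, 21, 3]):
  L0: [47, 45, 21, 3]
  L1: h(47,45)=(47*31+45)%997=505 h(21,3)=(21*31+3)%997=654 -> [505, 654]
  L2: h(505,654)=(505*31+654)%997=357 -> [357]
  root=357
After append 86 (leaves=[47, 45, 21, 3, 86]):
  L0: [47, 45, 21, 3, 86]
  L1: h(47,45)=(47*31+45)%997=505 h(21,3)=(21*31+3)%997=654 h(86,86)=(86*31+86)%997=758 -> [505, 654, 758]
  L2: h(505,654)=(505*31+654)%997=357 h(758,758)=(758*31+758)%997=328 -> [357, 328]
  L3: h(357,328)=(357*31+328)%997=428 -> [428]
  root=428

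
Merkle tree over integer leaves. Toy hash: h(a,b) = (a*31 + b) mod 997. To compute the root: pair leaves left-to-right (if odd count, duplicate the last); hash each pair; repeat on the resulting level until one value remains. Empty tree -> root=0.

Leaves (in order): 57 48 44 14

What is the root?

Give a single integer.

L0: [57, 48, 44, 14]
L1: h(57,48)=(57*31+48)%997=818 h(44,14)=(44*31+14)%997=381 -> [818, 381]
L2: h(818,381)=(818*31+381)%997=814 -> [814]

Answer: 814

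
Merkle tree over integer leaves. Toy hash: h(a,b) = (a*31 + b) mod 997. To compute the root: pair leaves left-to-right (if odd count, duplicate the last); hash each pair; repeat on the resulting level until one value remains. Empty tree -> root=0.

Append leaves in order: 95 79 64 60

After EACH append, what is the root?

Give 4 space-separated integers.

Answer: 95 33 80 76

Derivation:
After append 95 (leaves=[95]):
  L0: [95]
  root=95
After append 79 (leaves=[95, 79]):
  L0: [95, 79]
  L1: h(95,79)=(95*31+79)%997=33 -> [33]
  root=33
After append 64 (leaves=[95, 79, 64]):
  L0: [95, 79, 64]
  L1: h(95,79)=(95*31+79)%997=33 h(64,64)=(64*31+64)%997=54 -> [33, 54]
  L2: h(33,54)=(33*31+54)%997=80 -> [80]
  root=80
After append 60 (leaves=[95, 79, 64, 60]):
  L0: [95, 79, 64, 60]
  L1: h(95,79)=(95*31+79)%997=33 h(64,60)=(64*31+60)%997=50 -> [33, 50]
  L2: h(33,50)=(33*31+50)%997=76 -> [76]
  root=76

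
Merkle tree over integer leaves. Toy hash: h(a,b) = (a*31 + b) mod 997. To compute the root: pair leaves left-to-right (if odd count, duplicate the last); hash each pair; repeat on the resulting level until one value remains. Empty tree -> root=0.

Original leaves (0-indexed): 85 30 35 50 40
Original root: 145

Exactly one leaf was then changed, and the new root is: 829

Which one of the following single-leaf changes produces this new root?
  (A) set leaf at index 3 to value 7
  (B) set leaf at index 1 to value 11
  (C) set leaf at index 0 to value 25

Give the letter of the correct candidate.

Original leaves: [85, 30, 35, 50, 40]
Target new root: 829
Try each candidate change and compute the resulting root:
Candidate A: set leaf[3] = 7 -> leaves = [85, 30, 35, 7, 40]
  L0: [85, 30, 35, 7, 40]
  L1: h(85,30)=(85*31+30)%997=671 h(35,7)=(35*31+7)%997=95 h(40,40)=(40*31+40)%997=283 -> [671, 95, 283]
  L2: h(671,95)=(671*31+95)%997=956 h(283,283)=(283*31+283)%997=83 -> [956, 83]
  L3: h(956,83)=(956*31+83)%997=806 -> [806]
  root = 806 != target 829
Candidate B: set leaf[1] = 11 -> leaves = [85, 11, 35, 50, 40]
  L0: [85, 11, 35, 50, 40]
  L1: h(85,11)=(85*31+11)%997=652 h(35,50)=(35*31+50)%997=138 h(40,40)=(40*31+40)%997=283 -> [652, 138, 283]
  L2: h(652,138)=(652*31+138)%997=410 h(283,283)=(283*31+283)%997=83 -> [410, 83]
  L3: h(410,83)=(410*31+83)%997=829 -> [829]
  root = 829 == target 829  ** MATCH **
Candidate C: set leaf[0] = 25 -> leaves = [25, 30, 35, 50, 40]
  L0: [25, 30, 35, 50, 40]
  L1: h(25,30)=(25*31+30)%997=805 h(35,50)=(35*31+50)%997=138 h(40,40)=(40*31+40)%997=283 -> [805, 138, 283]
  L2: h(805,138)=(805*31+138)%997=168 h(283,283)=(283*31+283)%997=83 -> [168, 83]
  L3: h(168,83)=(168*31+83)%997=306 -> [306]
  root = 306 != target 829
Candidate B produces the target root.

Answer: B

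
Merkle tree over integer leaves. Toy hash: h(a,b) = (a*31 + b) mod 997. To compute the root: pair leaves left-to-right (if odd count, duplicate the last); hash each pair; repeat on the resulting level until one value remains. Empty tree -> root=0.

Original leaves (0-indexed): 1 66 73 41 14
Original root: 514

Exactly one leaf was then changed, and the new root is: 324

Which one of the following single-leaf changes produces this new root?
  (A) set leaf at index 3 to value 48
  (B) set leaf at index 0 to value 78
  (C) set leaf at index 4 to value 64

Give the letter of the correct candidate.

Original leaves: [1, 66, 73, 41, 14]
Target new root: 324
Try each candidate change and compute the resulting root:
Candidate A: set leaf[3] = 48 -> leaves = [1, 66, 73, 48, 14]
  L0: [1, 66, 73, 48, 14]
  L1: h(1,66)=(1*31+66)%997=97 h(73,48)=(73*31+48)%997=317 h(14,14)=(14*31+14)%997=448 -> [97, 317, 448]
  L2: h(97,317)=(97*31+317)%997=333 h(448,448)=(448*31+448)%997=378 -> [333, 378]
  L3: h(333,378)=(333*31+378)%997=731 -> [731]
  root = 731 != target 324
Candidate B: set leaf[0] = 78 -> leaves = [78, 66, 73, 41, 14]
  L0: [78, 66, 73, 41, 14]
  L1: h(78,66)=(78*31+66)%997=490 h(73,41)=(73*31+41)%997=310 h(14,14)=(14*31+14)%997=448 -> [490, 310, 448]
  L2: h(490,310)=(490*31+310)%997=545 h(448,448)=(448*31+448)%997=378 -> [545, 378]
  L3: h(545,378)=(545*31+378)%997=324 -> [324]
  root = 324 == target 324  ** MATCH **
Candidate C: set leaf[4] = 64 -> leaves = [1, 66, 73, 41, 64]
  L0: [1, 66, 73, 41, 64]
  L1: h(1,66)=(1*31+66)%997=97 h(73,41)=(73*31+41)%997=310 h(64,64)=(64*31+64)%997=54 -> [97, 310, 54]
  L2: h(97,310)=(97*31+310)%997=326 h(54,54)=(54*31+54)%997=731 -> [326, 731]
  L3: h(326,731)=(326*31+731)%997=867 -> [867]
  root = 867 != target 324
Candidate B produces the target root.

Answer: B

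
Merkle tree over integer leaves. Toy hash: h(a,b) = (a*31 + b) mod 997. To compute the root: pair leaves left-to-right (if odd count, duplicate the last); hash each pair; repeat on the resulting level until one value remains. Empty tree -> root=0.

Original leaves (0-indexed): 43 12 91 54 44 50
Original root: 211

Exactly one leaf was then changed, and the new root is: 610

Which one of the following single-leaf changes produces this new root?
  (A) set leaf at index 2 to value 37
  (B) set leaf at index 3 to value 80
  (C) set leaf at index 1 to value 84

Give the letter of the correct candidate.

Answer: C

Derivation:
Original leaves: [43, 12, 91, 54, 44, 50]
Target new root: 610
Try each candidate change and compute the resulting root:
Candidate A: set leaf[2] = 37 -> leaves = [43, 12, 37, 54, 44, 50]
  L0: [43, 12, 37, 54, 44, 50]
  L1: h(43,12)=(43*31+12)%997=348 h(37,54)=(37*31+54)%997=204 h(44,50)=(44*31+50)%997=417 -> [348, 204, 417]
  L2: h(348,204)=(348*31+204)%997=25 h(417,417)=(417*31+417)%997=383 -> [25, 383]
  L3: h(25,383)=(25*31+383)%997=161 -> [161]
  root = 161 != target 610
Candidate B: set leaf[3] = 80 -> leaves = [43, 12, 91, 80, 44, 50]
  L0: [43, 12, 91, 80, 44, 50]
  L1: h(43,12)=(43*31+12)%997=348 h(91,80)=(91*31+80)%997=907 h(44,50)=(44*31+50)%997=417 -> [348, 907, 417]
  L2: h(348,907)=(348*31+907)%997=728 h(417,417)=(417*31+417)%997=383 -> [728, 383]
  L3: h(728,383)=(728*31+383)%997=20 -> [20]
  root = 20 != target 610
Candidate C: set leaf[1] = 84 -> leaves = [43, 84, 91, 54, 44, 50]
  L0: [43, 84, 91, 54, 44, 50]
  L1: h(43,84)=(43*31+84)%997=420 h(91,54)=(91*31+54)%997=881 h(44,50)=(44*31+50)%997=417 -> [420, 881, 417]
  L2: h(420,881)=(420*31+881)%997=940 h(417,417)=(417*31+417)%997=383 -> [940, 383]
  L3: h(940,383)=(940*31+383)%997=610 -> [610]
  root = 610 == target 610  ** MATCH **
Candidate C produces the target root.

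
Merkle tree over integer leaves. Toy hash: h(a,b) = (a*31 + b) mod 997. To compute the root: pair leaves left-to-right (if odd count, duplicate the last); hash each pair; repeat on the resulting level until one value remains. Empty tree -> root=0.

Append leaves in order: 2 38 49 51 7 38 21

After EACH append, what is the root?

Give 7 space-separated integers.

Answer: 2 100 680 682 394 389 806

Derivation:
After append 2 (leaves=[2]):
  L0: [2]
  root=2
After append 38 (leaves=[2, 38]):
  L0: [2, 38]
  L1: h(2,38)=(2*31+38)%997=100 -> [100]
  root=100
After append 49 (leaves=[2, 38, 49]):
  L0: [2, 38, 49]
  L1: h(2,38)=(2*31+38)%997=100 h(49,49)=(49*31+49)%997=571 -> [100, 571]
  L2: h(100,571)=(100*31+571)%997=680 -> [680]
  root=680
After append 51 (leaves=[2, 38, 49, 51]):
  L0: [2, 38, 49, 51]
  L1: h(2,38)=(2*31+38)%997=100 h(49,51)=(49*31+51)%997=573 -> [100, 573]
  L2: h(100,573)=(100*31+573)%997=682 -> [682]
  root=682
After append 7 (leaves=[2, 38, 49, 51, 7]):
  L0: [2, 38, 49, 51, 7]
  L1: h(2,38)=(2*31+38)%997=100 h(49,51)=(49*31+51)%997=573 h(7,7)=(7*31+7)%997=224 -> [100, 573, 224]
  L2: h(100,573)=(100*31+573)%997=682 h(224,224)=(224*31+224)%997=189 -> [682, 189]
  L3: h(682,189)=(682*31+189)%997=394 -> [394]
  root=394
After append 38 (leaves=[2, 38, 49, 51, 7, 38]):
  L0: [2, 38, 49, 51, 7, 38]
  L1: h(2,38)=(2*31+38)%997=100 h(49,51)=(49*31+51)%997=573 h(7,38)=(7*31+38)%997=255 -> [100, 573, 255]
  L2: h(100,573)=(100*31+573)%997=682 h(255,255)=(255*31+255)%997=184 -> [682, 184]
  L3: h(682,184)=(682*31+184)%997=389 -> [389]
  root=389
After append 21 (leaves=[2, 38, 49, 51, 7, 38, 21]):
  L0: [2, 38, 49, 51, 7, 38, 21]
  L1: h(2,38)=(2*31+38)%997=100 h(49,51)=(49*31+51)%997=573 h(7,38)=(7*31+38)%997=255 h(21,21)=(21*31+21)%997=672 -> [100, 573, 255, 672]
  L2: h(100,573)=(100*31+573)%997=682 h(255,672)=(255*31+672)%997=601 -> [682, 601]
  L3: h(682,601)=(682*31+601)%997=806 -> [806]
  root=806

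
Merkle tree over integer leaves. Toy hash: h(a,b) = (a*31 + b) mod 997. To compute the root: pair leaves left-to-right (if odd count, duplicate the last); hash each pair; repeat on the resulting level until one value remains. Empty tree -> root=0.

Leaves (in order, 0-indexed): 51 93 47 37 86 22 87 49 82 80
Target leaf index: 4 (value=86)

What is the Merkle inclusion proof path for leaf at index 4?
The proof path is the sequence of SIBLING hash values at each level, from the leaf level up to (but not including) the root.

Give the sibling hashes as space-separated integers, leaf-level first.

Answer: 22 752 547 7

Derivation:
L0 (leaves): [51, 93, 47, 37, 86, 22, 87, 49, 82, 80], target index=4
L1: h(51,93)=(51*31+93)%997=677 [pair 0] h(47,37)=(47*31+37)%997=497 [pair 1] h(86,22)=(86*31+22)%997=694 [pair 2] h(87,49)=(87*31+49)%997=752 [pair 3] h(82,80)=(82*31+80)%997=628 [pair 4] -> [677, 497, 694, 752, 628]
  Sibling for proof at L0: 22
L2: h(677,497)=(677*31+497)%997=547 [pair 0] h(694,752)=(694*31+752)%997=332 [pair 1] h(628,628)=(628*31+628)%997=156 [pair 2] -> [547, 332, 156]
  Sibling for proof at L1: 752
L3: h(547,332)=(547*31+332)%997=340 [pair 0] h(156,156)=(156*31+156)%997=7 [pair 1] -> [340, 7]
  Sibling for proof at L2: 547
L4: h(340,7)=(340*31+7)%997=577 [pair 0] -> [577]
  Sibling for proof at L3: 7
Root: 577
Proof path (sibling hashes from leaf to root): [22, 752, 547, 7]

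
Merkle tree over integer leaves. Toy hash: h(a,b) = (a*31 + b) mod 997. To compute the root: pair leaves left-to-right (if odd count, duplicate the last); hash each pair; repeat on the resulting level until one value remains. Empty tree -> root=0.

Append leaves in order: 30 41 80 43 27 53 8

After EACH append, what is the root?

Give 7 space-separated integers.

After append 30 (leaves=[30]):
  L0: [30]
  root=30
After append 41 (leaves=[30, 41]):
  L0: [30, 41]
  L1: h(30,41)=(30*31+41)%997=971 -> [971]
  root=971
After append 80 (leaves=[30, 41, 80]):
  L0: [30, 41, 80]
  L1: h(30,41)=(30*31+41)%997=971 h(80,80)=(80*31+80)%997=566 -> [971, 566]
  L2: h(971,566)=(971*31+566)%997=757 -> [757]
  root=757
After append 43 (leaves=[30, 41, 80, 43]):
  L0: [30, 41, 80, 43]
  L1: h(30,41)=(30*31+41)%997=971 h(80,43)=(80*31+43)%997=529 -> [971, 529]
  L2: h(971,529)=(971*31+529)%997=720 -> [720]
  root=720
After append 27 (leaves=[30, 41, 80, 43, 27]):
  L0: [30, 41, 80, 43, 27]
  L1: h(30,41)=(30*31+41)%997=971 h(80,43)=(80*31+43)%997=529 h(27,27)=(27*31+27)%997=864 -> [971, 529, 864]
  L2: h(971,529)=(971*31+529)%997=720 h(864,864)=(864*31+864)%997=729 -> [720, 729]
  L3: h(720,729)=(720*31+729)%997=118 -> [118]
  root=118
After append 53 (leaves=[30, 41, 80, 43, 27, 53]):
  L0: [30, 41, 80, 43, 27, 53]
  L1: h(30,41)=(30*31+41)%997=971 h(80,43)=(80*31+43)%997=529 h(27,53)=(27*31+53)%997=890 -> [971, 529, 890]
  L2: h(971,529)=(971*31+529)%997=720 h(890,890)=(890*31+890)%997=564 -> [720, 564]
  L3: h(720,564)=(720*31+564)%997=950 -> [950]
  root=950
After append 8 (leaves=[30, 41, 80, 43, 27, 53, 8]):
  L0: [30, 41, 80, 43, 27, 53, 8]
  L1: h(30,41)=(30*31+41)%997=971 h(80,43)=(80*31+43)%997=529 h(27,53)=(27*31+53)%997=890 h(8,8)=(8*31+8)%997=256 -> [971, 529, 890, 256]
  L2: h(971,529)=(971*31+529)%997=720 h(890,256)=(890*31+256)%997=927 -> [720, 927]
  L3: h(720,927)=(720*31+927)%997=316 -> [316]
  root=316

Answer: 30 971 757 720 118 950 316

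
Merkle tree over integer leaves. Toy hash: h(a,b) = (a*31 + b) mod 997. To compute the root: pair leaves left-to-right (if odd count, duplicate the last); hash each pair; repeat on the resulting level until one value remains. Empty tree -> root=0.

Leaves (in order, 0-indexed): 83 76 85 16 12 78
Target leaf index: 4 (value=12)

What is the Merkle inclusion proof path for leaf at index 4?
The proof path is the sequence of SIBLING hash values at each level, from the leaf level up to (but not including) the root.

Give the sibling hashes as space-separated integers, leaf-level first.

Answer: 78 450 25

Derivation:
L0 (leaves): [83, 76, 85, 16, 12, 78], target index=4
L1: h(83,76)=(83*31+76)%997=655 [pair 0] h(85,16)=(85*31+16)%997=657 [pair 1] h(12,78)=(12*31+78)%997=450 [pair 2] -> [655, 657, 450]
  Sibling for proof at L0: 78
L2: h(655,657)=(655*31+657)%997=25 [pair 0] h(450,450)=(450*31+450)%997=442 [pair 1] -> [25, 442]
  Sibling for proof at L1: 450
L3: h(25,442)=(25*31+442)%997=220 [pair 0] -> [220]
  Sibling for proof at L2: 25
Root: 220
Proof path (sibling hashes from leaf to root): [78, 450, 25]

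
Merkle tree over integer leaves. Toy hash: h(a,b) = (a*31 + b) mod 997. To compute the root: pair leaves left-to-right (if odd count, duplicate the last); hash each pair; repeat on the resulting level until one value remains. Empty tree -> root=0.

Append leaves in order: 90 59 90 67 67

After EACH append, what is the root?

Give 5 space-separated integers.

After append 90 (leaves=[90]):
  L0: [90]
  root=90
After append 59 (leaves=[90, 59]):
  L0: [90, 59]
  L1: h(90,59)=(90*31+59)%997=855 -> [855]
  root=855
After append 90 (leaves=[90, 59, 90]):
  L0: [90, 59, 90]
  L1: h(90,59)=(90*31+59)%997=855 h(90,90)=(90*31+90)%997=886 -> [855, 886]
  L2: h(855,886)=(855*31+886)%997=472 -> [472]
  root=472
After append 67 (leaves=[90, 59, 90, 67]):
  L0: [90, 59, 90, 67]
  L1: h(90,59)=(90*31+59)%997=855 h(90,67)=(90*31+67)%997=863 -> [855, 863]
  L2: h(855,863)=(855*31+863)%997=449 -> [449]
  root=449
After append 67 (leaves=[90, 59, 90, 67, 67]):
  L0: [90, 59, 90, 67, 67]
  L1: h(90,59)=(90*31+59)%997=855 h(90,67)=(90*31+67)%997=863 h(67,67)=(67*31+67)%997=150 -> [855, 863, 150]
  L2: h(855,863)=(855*31+863)%997=449 h(150,150)=(150*31+150)%997=812 -> [449, 812]
  L3: h(449,812)=(449*31+812)%997=773 -> [773]
  root=773

Answer: 90 855 472 449 773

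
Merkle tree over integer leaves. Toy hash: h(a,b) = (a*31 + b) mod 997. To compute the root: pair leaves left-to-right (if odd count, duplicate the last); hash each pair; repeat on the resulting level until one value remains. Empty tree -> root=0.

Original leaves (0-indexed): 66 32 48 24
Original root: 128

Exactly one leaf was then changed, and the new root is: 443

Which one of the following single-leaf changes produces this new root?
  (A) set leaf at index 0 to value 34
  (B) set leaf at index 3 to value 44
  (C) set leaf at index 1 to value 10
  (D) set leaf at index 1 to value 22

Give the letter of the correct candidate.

Original leaves: [66, 32, 48, 24]
Target new root: 443
Try each candidate change and compute the resulting root:
Candidate A: set leaf[0] = 34 -> leaves = [34, 32, 48, 24]
  L0: [34, 32, 48, 24]
  L1: h(34,32)=(34*31+32)%997=89 h(48,24)=(48*31+24)%997=515 -> [89, 515]
  L2: h(89,515)=(89*31+515)%997=283 -> [283]
  root = 283 != target 443
Candidate B: set leaf[3] = 44 -> leaves = [66, 32, 48, 44]
  L0: [66, 32, 48, 44]
  L1: h(66,32)=(66*31+32)%997=84 h(48,44)=(48*31+44)%997=535 -> [84, 535]
  L2: h(84,535)=(84*31+535)%997=148 -> [148]
  root = 148 != target 443
Candidate C: set leaf[1] = 10 -> leaves = [66, 10, 48, 24]
  L0: [66, 10, 48, 24]
  L1: h(66,10)=(66*31+10)%997=62 h(48,24)=(48*31+24)%997=515 -> [62, 515]
  L2: h(62,515)=(62*31+515)%997=443 -> [443]
  root = 443 == target 443  ** MATCH **
Candidate D: set leaf[1] = 22 -> leaves = [66, 22, 48, 24]
  L0: [66, 22, 48, 24]
  L1: h(66,22)=(66*31+22)%997=74 h(48,24)=(48*31+24)%997=515 -> [74, 515]
  L2: h(74,515)=(74*31+515)%997=815 -> [815]
  root = 815 != target 443
Candidate C produces the target root.

Answer: C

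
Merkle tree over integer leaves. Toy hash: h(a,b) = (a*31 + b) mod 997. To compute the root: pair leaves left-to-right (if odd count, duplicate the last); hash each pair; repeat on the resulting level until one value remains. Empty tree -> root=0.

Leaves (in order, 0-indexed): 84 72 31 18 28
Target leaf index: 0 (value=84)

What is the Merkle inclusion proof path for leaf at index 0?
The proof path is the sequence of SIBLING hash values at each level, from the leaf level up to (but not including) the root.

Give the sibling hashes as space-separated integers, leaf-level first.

Answer: 72 979 756

Derivation:
L0 (leaves): [84, 72, 31, 18, 28], target index=0
L1: h(84,72)=(84*31+72)%997=682 [pair 0] h(31,18)=(31*31+18)%997=979 [pair 1] h(28,28)=(28*31+28)%997=896 [pair 2] -> [682, 979, 896]
  Sibling for proof at L0: 72
L2: h(682,979)=(682*31+979)%997=187 [pair 0] h(896,896)=(896*31+896)%997=756 [pair 1] -> [187, 756]
  Sibling for proof at L1: 979
L3: h(187,756)=(187*31+756)%997=571 [pair 0] -> [571]
  Sibling for proof at L2: 756
Root: 571
Proof path (sibling hashes from leaf to root): [72, 979, 756]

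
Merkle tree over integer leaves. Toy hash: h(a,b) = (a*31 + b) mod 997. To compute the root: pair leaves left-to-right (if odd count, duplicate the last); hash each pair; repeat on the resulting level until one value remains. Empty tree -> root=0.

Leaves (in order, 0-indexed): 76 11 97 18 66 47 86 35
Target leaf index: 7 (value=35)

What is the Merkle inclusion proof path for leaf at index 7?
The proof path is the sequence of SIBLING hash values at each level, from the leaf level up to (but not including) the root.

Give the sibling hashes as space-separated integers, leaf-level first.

L0 (leaves): [76, 11, 97, 18, 66, 47, 86, 35], target index=7
L1: h(76,11)=(76*31+11)%997=373 [pair 0] h(97,18)=(97*31+18)%997=34 [pair 1] h(66,47)=(66*31+47)%997=99 [pair 2] h(86,35)=(86*31+35)%997=707 [pair 3] -> [373, 34, 99, 707]
  Sibling for proof at L0: 86
L2: h(373,34)=(373*31+34)%997=630 [pair 0] h(99,707)=(99*31+707)%997=785 [pair 1] -> [630, 785]
  Sibling for proof at L1: 99
L3: h(630,785)=(630*31+785)%997=375 [pair 0] -> [375]
  Sibling for proof at L2: 630
Root: 375
Proof path (sibling hashes from leaf to root): [86, 99, 630]

Answer: 86 99 630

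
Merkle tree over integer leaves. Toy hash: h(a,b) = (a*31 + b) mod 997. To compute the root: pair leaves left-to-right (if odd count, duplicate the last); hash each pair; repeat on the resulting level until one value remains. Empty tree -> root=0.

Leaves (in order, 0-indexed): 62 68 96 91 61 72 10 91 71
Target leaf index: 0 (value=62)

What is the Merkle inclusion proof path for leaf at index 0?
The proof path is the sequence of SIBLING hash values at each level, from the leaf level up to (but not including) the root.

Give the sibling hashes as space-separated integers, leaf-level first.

L0 (leaves): [62, 68, 96, 91, 61, 72, 10, 91, 71], target index=0
L1: h(62,68)=(62*31+68)%997=993 [pair 0] h(96,91)=(96*31+91)%997=76 [pair 1] h(61,72)=(61*31+72)%997=966 [pair 2] h(10,91)=(10*31+91)%997=401 [pair 3] h(71,71)=(71*31+71)%997=278 [pair 4] -> [993, 76, 966, 401, 278]
  Sibling for proof at L0: 68
L2: h(993,76)=(993*31+76)%997=949 [pair 0] h(966,401)=(966*31+401)%997=437 [pair 1] h(278,278)=(278*31+278)%997=920 [pair 2] -> [949, 437, 920]
  Sibling for proof at L1: 76
L3: h(949,437)=(949*31+437)%997=943 [pair 0] h(920,920)=(920*31+920)%997=527 [pair 1] -> [943, 527]
  Sibling for proof at L2: 437
L4: h(943,527)=(943*31+527)%997=847 [pair 0] -> [847]
  Sibling for proof at L3: 527
Root: 847
Proof path (sibling hashes from leaf to root): [68, 76, 437, 527]

Answer: 68 76 437 527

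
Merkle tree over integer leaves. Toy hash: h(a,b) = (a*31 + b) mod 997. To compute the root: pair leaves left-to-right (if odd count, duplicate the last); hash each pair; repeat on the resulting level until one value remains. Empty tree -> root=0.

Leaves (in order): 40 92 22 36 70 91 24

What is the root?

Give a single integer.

L0: [40, 92, 22, 36, 70, 91, 24]
L1: h(40,92)=(40*31+92)%997=335 h(22,36)=(22*31+36)%997=718 h(70,91)=(70*31+91)%997=267 h(24,24)=(24*31+24)%997=768 -> [335, 718, 267, 768]
L2: h(335,718)=(335*31+718)%997=136 h(267,768)=(267*31+768)%997=72 -> [136, 72]
L3: h(136,72)=(136*31+72)%997=300 -> [300]

Answer: 300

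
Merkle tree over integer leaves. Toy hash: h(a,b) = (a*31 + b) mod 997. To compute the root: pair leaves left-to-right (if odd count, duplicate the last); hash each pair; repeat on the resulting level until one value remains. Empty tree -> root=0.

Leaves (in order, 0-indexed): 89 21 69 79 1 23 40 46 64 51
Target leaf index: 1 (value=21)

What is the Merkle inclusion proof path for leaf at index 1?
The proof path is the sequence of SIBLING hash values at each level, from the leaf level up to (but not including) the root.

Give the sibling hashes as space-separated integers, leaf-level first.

Answer: 89 224 966 110

Derivation:
L0 (leaves): [89, 21, 69, 79, 1, 23, 40, 46, 64, 51], target index=1
L1: h(89,21)=(89*31+21)%997=786 [pair 0] h(69,79)=(69*31+79)%997=224 [pair 1] h(1,23)=(1*31+23)%997=54 [pair 2] h(40,46)=(40*31+46)%997=289 [pair 3] h(64,51)=(64*31+51)%997=41 [pair 4] -> [786, 224, 54, 289, 41]
  Sibling for proof at L0: 89
L2: h(786,224)=(786*31+224)%997=662 [pair 0] h(54,289)=(54*31+289)%997=966 [pair 1] h(41,41)=(41*31+41)%997=315 [pair 2] -> [662, 966, 315]
  Sibling for proof at L1: 224
L3: h(662,966)=(662*31+966)%997=551 [pair 0] h(315,315)=(315*31+315)%997=110 [pair 1] -> [551, 110]
  Sibling for proof at L2: 966
L4: h(551,110)=(551*31+110)%997=242 [pair 0] -> [242]
  Sibling for proof at L3: 110
Root: 242
Proof path (sibling hashes from leaf to root): [89, 224, 966, 110]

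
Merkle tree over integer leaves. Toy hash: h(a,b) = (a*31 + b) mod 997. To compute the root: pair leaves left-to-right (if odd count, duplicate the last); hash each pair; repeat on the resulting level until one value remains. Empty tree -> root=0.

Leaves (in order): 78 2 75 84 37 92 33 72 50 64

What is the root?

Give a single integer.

L0: [78, 2, 75, 84, 37, 92, 33, 72, 50, 64]
L1: h(78,2)=(78*31+2)%997=426 h(75,84)=(75*31+84)%997=415 h(37,92)=(37*31+92)%997=242 h(33,72)=(33*31+72)%997=98 h(50,64)=(50*31+64)%997=617 -> [426, 415, 242, 98, 617]
L2: h(426,415)=(426*31+415)%997=660 h(242,98)=(242*31+98)%997=621 h(617,617)=(617*31+617)%997=801 -> [660, 621, 801]
L3: h(660,621)=(660*31+621)%997=144 h(801,801)=(801*31+801)%997=707 -> [144, 707]
L4: h(144,707)=(144*31+707)%997=186 -> [186]

Answer: 186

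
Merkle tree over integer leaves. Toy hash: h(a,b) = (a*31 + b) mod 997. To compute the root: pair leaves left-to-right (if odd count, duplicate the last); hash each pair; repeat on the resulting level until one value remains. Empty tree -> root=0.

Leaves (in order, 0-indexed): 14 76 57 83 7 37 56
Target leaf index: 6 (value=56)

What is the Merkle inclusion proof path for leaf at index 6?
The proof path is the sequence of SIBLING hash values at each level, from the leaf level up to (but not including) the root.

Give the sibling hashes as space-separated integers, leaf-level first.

L0 (leaves): [14, 76, 57, 83, 7, 37, 56], target index=6
L1: h(14,76)=(14*31+76)%997=510 [pair 0] h(57,83)=(57*31+83)%997=853 [pair 1] h(7,37)=(7*31+37)%997=254 [pair 2] h(56,56)=(56*31+56)%997=795 [pair 3] -> [510, 853, 254, 795]
  Sibling for proof at L0: 56
L2: h(510,853)=(510*31+853)%997=711 [pair 0] h(254,795)=(254*31+795)%997=693 [pair 1] -> [711, 693]
  Sibling for proof at L1: 254
L3: h(711,693)=(711*31+693)%997=800 [pair 0] -> [800]
  Sibling for proof at L2: 711
Root: 800
Proof path (sibling hashes from leaf to root): [56, 254, 711]

Answer: 56 254 711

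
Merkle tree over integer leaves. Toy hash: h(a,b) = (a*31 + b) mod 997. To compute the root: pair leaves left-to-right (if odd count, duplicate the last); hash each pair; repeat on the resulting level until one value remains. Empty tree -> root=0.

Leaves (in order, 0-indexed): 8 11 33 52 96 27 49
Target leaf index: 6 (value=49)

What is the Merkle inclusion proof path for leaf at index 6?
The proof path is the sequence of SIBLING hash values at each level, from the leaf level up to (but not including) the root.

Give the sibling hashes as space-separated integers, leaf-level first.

Answer: 49 12 131

Derivation:
L0 (leaves): [8, 11, 33, 52, 96, 27, 49], target index=6
L1: h(8,11)=(8*31+11)%997=259 [pair 0] h(33,52)=(33*31+52)%997=78 [pair 1] h(96,27)=(96*31+27)%997=12 [pair 2] h(49,49)=(49*31+49)%997=571 [pair 3] -> [259, 78, 12, 571]
  Sibling for proof at L0: 49
L2: h(259,78)=(259*31+78)%997=131 [pair 0] h(12,571)=(12*31+571)%997=943 [pair 1] -> [131, 943]
  Sibling for proof at L1: 12
L3: h(131,943)=(131*31+943)%997=19 [pair 0] -> [19]
  Sibling for proof at L2: 131
Root: 19
Proof path (sibling hashes from leaf to root): [49, 12, 131]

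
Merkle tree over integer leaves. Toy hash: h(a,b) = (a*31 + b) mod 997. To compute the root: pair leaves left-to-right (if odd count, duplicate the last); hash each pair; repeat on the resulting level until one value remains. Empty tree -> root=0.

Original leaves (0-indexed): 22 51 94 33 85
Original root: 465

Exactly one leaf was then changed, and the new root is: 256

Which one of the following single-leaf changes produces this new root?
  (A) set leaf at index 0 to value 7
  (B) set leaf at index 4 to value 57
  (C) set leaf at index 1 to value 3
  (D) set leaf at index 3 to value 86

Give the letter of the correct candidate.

Answer: A

Derivation:
Original leaves: [22, 51, 94, 33, 85]
Target new root: 256
Try each candidate change and compute the resulting root:
Candidate A: set leaf[0] = 7 -> leaves = [7, 51, 94, 33, 85]
  L0: [7, 51, 94, 33, 85]
  L1: h(7,51)=(7*31+51)%997=268 h(94,33)=(94*31+33)%997=953 h(85,85)=(85*31+85)%997=726 -> [268, 953, 726]
  L2: h(268,953)=(268*31+953)%997=288 h(726,726)=(726*31+726)%997=301 -> [288, 301]
  L3: h(288,301)=(288*31+301)%997=256 -> [256]
  root = 256 == target 256  ** MATCH **
Candidate B: set leaf[4] = 57 -> leaves = [22, 51, 94, 33, 57]
  L0: [22, 51, 94, 33, 57]
  L1: h(22,51)=(22*31+51)%997=733 h(94,33)=(94*31+33)%997=953 h(57,57)=(57*31+57)%997=827 -> [733, 953, 827]
  L2: h(733,953)=(733*31+953)%997=745 h(827,827)=(827*31+827)%997=542 -> [745, 542]
  L3: h(745,542)=(745*31+542)%997=706 -> [706]
  root = 706 != target 256
Candidate C: set leaf[1] = 3 -> leaves = [22, 3, 94, 33, 85]
  L0: [22, 3, 94, 33, 85]
  L1: h(22,3)=(22*31+3)%997=685 h(94,33)=(94*31+33)%997=953 h(85,85)=(85*31+85)%997=726 -> [685, 953, 726]
  L2: h(685,953)=(685*31+953)%997=254 h(726,726)=(726*31+726)%997=301 -> [254, 301]
  L3: h(254,301)=(254*31+301)%997=199 -> [199]
  root = 199 != target 256
Candidate D: set leaf[3] = 86 -> leaves = [22, 51, 94, 86, 85]
  L0: [22, 51, 94, 86, 85]
  L1: h(22,51)=(22*31+51)%997=733 h(94,86)=(94*31+86)%997=9 h(85,85)=(85*31+85)%997=726 -> [733, 9, 726]
  L2: h(733,9)=(733*31+9)%997=798 h(726,726)=(726*31+726)%997=301 -> [798, 301]
  L3: h(798,301)=(798*31+301)%997=114 -> [114]
  root = 114 != target 256
Candidate A produces the target root.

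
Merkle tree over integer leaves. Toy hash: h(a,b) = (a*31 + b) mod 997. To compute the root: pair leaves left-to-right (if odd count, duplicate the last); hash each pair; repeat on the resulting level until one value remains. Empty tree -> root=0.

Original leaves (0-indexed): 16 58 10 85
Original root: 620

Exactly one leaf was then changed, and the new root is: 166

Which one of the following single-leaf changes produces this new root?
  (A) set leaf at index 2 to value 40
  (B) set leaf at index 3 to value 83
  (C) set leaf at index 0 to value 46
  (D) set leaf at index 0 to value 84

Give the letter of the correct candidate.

Answer: D

Derivation:
Original leaves: [16, 58, 10, 85]
Target new root: 166
Try each candidate change and compute the resulting root:
Candidate A: set leaf[2] = 40 -> leaves = [16, 58, 40, 85]
  L0: [16, 58, 40, 85]
  L1: h(16,58)=(16*31+58)%997=554 h(40,85)=(40*31+85)%997=328 -> [554, 328]
  L2: h(554,328)=(554*31+328)%997=553 -> [553]
  root = 553 != target 166
Candidate B: set leaf[3] = 83 -> leaves = [16, 58, 10, 83]
  L0: [16, 58, 10, 83]
  L1: h(16,58)=(16*31+58)%997=554 h(10,83)=(10*31+83)%997=393 -> [554, 393]
  L2: h(554,393)=(554*31+393)%997=618 -> [618]
  root = 618 != target 166
Candidate C: set leaf[0] = 46 -> leaves = [46, 58, 10, 85]
  L0: [46, 58, 10, 85]
  L1: h(46,58)=(46*31+58)%997=487 h(10,85)=(10*31+85)%997=395 -> [487, 395]
  L2: h(487,395)=(487*31+395)%997=537 -> [537]
  root = 537 != target 166
Candidate D: set leaf[0] = 84 -> leaves = [84, 58, 10, 85]
  L0: [84, 58, 10, 85]
  L1: h(84,58)=(84*31+58)%997=668 h(10,85)=(10*31+85)%997=395 -> [668, 395]
  L2: h(668,395)=(668*31+395)%997=166 -> [166]
  root = 166 == target 166  ** MATCH **
Candidate D produces the target root.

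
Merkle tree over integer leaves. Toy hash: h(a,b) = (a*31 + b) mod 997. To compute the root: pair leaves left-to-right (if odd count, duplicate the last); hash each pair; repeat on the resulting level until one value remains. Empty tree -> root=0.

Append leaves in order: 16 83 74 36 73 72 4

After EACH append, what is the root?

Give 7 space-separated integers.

After append 16 (leaves=[16]):
  L0: [16]
  root=16
After append 83 (leaves=[16, 83]):
  L0: [16, 83]
  L1: h(16,83)=(16*31+83)%997=579 -> [579]
  root=579
After append 74 (leaves=[16, 83, 74]):
  L0: [16, 83, 74]
  L1: h(16,83)=(16*31+83)%997=579 h(74,74)=(74*31+74)%997=374 -> [579, 374]
  L2: h(579,374)=(579*31+374)%997=377 -> [377]
  root=377
After append 36 (leaves=[16, 83, 74, 36]):
  L0: [16, 83, 74, 36]
  L1: h(16,83)=(16*31+83)%997=579 h(74,36)=(74*31+36)%997=336 -> [579, 336]
  L2: h(579,336)=(579*31+336)%997=339 -> [339]
  root=339
After append 73 (leaves=[16, 83, 74, 36, 73]):
  L0: [16, 83, 74, 36, 73]
  L1: h(16,83)=(16*31+83)%997=579 h(74,36)=(74*31+36)%997=336 h(73,73)=(73*31+73)%997=342 -> [579, 336, 342]
  L2: h(579,336)=(579*31+336)%997=339 h(342,342)=(342*31+342)%997=974 -> [339, 974]
  L3: h(339,974)=(339*31+974)%997=516 -> [516]
  root=516
After append 72 (leaves=[16, 83, 74, 36, 73, 72]):
  L0: [16, 83, 74, 36, 73, 72]
  L1: h(16,83)=(16*31+83)%997=579 h(74,36)=(74*31+36)%997=336 h(73,72)=(73*31+72)%997=341 -> [579, 336, 341]
  L2: h(579,336)=(579*31+336)%997=339 h(341,341)=(341*31+341)%997=942 -> [339, 942]
  L3: h(339,942)=(339*31+942)%997=484 -> [484]
  root=484
After append 4 (leaves=[16, 83, 74, 36, 73, 72, 4]):
  L0: [16, 83, 74, 36, 73, 72, 4]
  L1: h(16,83)=(16*31+83)%997=579 h(74,36)=(74*31+36)%997=336 h(73,72)=(73*31+72)%997=341 h(4,4)=(4*31+4)%997=128 -> [579, 336, 341, 128]
  L2: h(579,336)=(579*31+336)%997=339 h(341,128)=(341*31+128)%997=729 -> [339, 729]
  L3: h(339,729)=(339*31+729)%997=271 -> [271]
  root=271

Answer: 16 579 377 339 516 484 271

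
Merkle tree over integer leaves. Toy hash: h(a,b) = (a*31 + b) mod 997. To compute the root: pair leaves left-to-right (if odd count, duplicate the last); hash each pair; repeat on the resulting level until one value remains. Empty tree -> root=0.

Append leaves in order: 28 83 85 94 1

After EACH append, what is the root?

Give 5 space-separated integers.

After append 28 (leaves=[28]):
  L0: [28]
  root=28
After append 83 (leaves=[28, 83]):
  L0: [28, 83]
  L1: h(28,83)=(28*31+83)%997=951 -> [951]
  root=951
After append 85 (leaves=[28, 83, 85]):
  L0: [28, 83, 85]
  L1: h(28,83)=(28*31+83)%997=951 h(85,85)=(85*31+85)%997=726 -> [951, 726]
  L2: h(951,726)=(951*31+726)%997=297 -> [297]
  root=297
After append 94 (leaves=[28, 83, 85, 94]):
  L0: [28, 83, 85, 94]
  L1: h(28,83)=(28*31+83)%997=951 h(85,94)=(85*31+94)%997=735 -> [951, 735]
  L2: h(951,735)=(951*31+735)%997=306 -> [306]
  root=306
After append 1 (leaves=[28, 83, 85, 94, 1]):
  L0: [28, 83, 85, 94, 1]
  L1: h(28,83)=(28*31+83)%997=951 h(85,94)=(85*31+94)%997=735 h(1,1)=(1*31+1)%997=32 -> [951, 735, 32]
  L2: h(951,735)=(951*31+735)%997=306 h(32,32)=(32*31+32)%997=27 -> [306, 27]
  L3: h(306,27)=(306*31+27)%997=540 -> [540]
  root=540

Answer: 28 951 297 306 540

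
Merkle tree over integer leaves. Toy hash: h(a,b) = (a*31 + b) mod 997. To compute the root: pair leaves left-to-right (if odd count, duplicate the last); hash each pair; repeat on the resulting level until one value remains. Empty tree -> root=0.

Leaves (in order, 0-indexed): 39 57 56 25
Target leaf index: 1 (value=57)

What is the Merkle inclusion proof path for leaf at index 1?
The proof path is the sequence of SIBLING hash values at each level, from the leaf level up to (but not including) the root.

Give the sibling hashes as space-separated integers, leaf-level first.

L0 (leaves): [39, 57, 56, 25], target index=1
L1: h(39,57)=(39*31+57)%997=269 [pair 0] h(56,25)=(56*31+25)%997=764 [pair 1] -> [269, 764]
  Sibling for proof at L0: 39
L2: h(269,764)=(269*31+764)%997=130 [pair 0] -> [130]
  Sibling for proof at L1: 764
Root: 130
Proof path (sibling hashes from leaf to root): [39, 764]

Answer: 39 764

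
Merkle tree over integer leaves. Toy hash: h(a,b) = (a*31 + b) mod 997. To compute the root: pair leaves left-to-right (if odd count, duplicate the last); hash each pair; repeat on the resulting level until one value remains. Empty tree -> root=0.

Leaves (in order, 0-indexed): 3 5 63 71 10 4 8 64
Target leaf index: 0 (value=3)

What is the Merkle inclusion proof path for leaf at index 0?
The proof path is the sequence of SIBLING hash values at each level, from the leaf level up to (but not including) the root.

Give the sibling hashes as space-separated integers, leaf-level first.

L0 (leaves): [3, 5, 63, 71, 10, 4, 8, 64], target index=0
L1: h(3,5)=(3*31+5)%997=98 [pair 0] h(63,71)=(63*31+71)%997=30 [pair 1] h(10,4)=(10*31+4)%997=314 [pair 2] h(8,64)=(8*31+64)%997=312 [pair 3] -> [98, 30, 314, 312]
  Sibling for proof at L0: 5
L2: h(98,30)=(98*31+30)%997=77 [pair 0] h(314,312)=(314*31+312)%997=76 [pair 1] -> [77, 76]
  Sibling for proof at L1: 30
L3: h(77,76)=(77*31+76)%997=469 [pair 0] -> [469]
  Sibling for proof at L2: 76
Root: 469
Proof path (sibling hashes from leaf to root): [5, 30, 76]

Answer: 5 30 76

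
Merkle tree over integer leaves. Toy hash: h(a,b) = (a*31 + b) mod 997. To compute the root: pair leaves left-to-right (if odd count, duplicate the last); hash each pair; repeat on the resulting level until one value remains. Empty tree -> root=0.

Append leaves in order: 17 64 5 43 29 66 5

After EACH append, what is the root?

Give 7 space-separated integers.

After append 17 (leaves=[17]):
  L0: [17]
  root=17
After append 64 (leaves=[17, 64]):
  L0: [17, 64]
  L1: h(17,64)=(17*31+64)%997=591 -> [591]
  root=591
After append 5 (leaves=[17, 64, 5]):
  L0: [17, 64, 5]
  L1: h(17,64)=(17*31+64)%997=591 h(5,5)=(5*31+5)%997=160 -> [591, 160]
  L2: h(591,160)=(591*31+160)%997=535 -> [535]
  root=535
After append 43 (leaves=[17, 64, 5, 43]):
  L0: [17, 64, 5, 43]
  L1: h(17,64)=(17*31+64)%997=591 h(5,43)=(5*31+43)%997=198 -> [591, 198]
  L2: h(591,198)=(591*31+198)%997=573 -> [573]
  root=573
After append 29 (leaves=[17, 64, 5, 43, 29]):
  L0: [17, 64, 5, 43, 29]
  L1: h(17,64)=(17*31+64)%997=591 h(5,43)=(5*31+43)%997=198 h(29,29)=(29*31+29)%997=928 -> [591, 198, 928]
  L2: h(591,198)=(591*31+198)%997=573 h(928,928)=(928*31+928)%997=783 -> [573, 783]
  L3: h(573,783)=(573*31+783)%997=600 -> [600]
  root=600
After append 66 (leaves=[17, 64, 5, 43, 29, 66]):
  L0: [17, 64, 5, 43, 29, 66]
  L1: h(17,64)=(17*31+64)%997=591 h(5,43)=(5*31+43)%997=198 h(29,66)=(29*31+66)%997=965 -> [591, 198, 965]
  L2: h(591,198)=(591*31+198)%997=573 h(965,965)=(965*31+965)%997=970 -> [573, 970]
  L3: h(573,970)=(573*31+970)%997=787 -> [787]
  root=787
After append 5 (leaves=[17, 64, 5, 43, 29, 66, 5]):
  L0: [17, 64, 5, 43, 29, 66, 5]
  L1: h(17,64)=(17*31+64)%997=591 h(5,43)=(5*31+43)%997=198 h(29,66)=(29*31+66)%997=965 h(5,5)=(5*31+5)%997=160 -> [591, 198, 965, 160]
  L2: h(591,198)=(591*31+198)%997=573 h(965,160)=(965*31+160)%997=165 -> [573, 165]
  L3: h(573,165)=(573*31+165)%997=979 -> [979]
  root=979

Answer: 17 591 535 573 600 787 979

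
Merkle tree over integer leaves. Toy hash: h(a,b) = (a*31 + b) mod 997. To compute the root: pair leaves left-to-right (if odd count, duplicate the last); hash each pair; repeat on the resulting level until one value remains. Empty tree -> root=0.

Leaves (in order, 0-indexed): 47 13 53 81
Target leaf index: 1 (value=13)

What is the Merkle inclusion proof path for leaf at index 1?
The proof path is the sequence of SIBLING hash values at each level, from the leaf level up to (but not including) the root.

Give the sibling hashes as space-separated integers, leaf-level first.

L0 (leaves): [47, 13, 53, 81], target index=1
L1: h(47,13)=(47*31+13)%997=473 [pair 0] h(53,81)=(53*31+81)%997=727 [pair 1] -> [473, 727]
  Sibling for proof at L0: 47
L2: h(473,727)=(473*31+727)%997=435 [pair 0] -> [435]
  Sibling for proof at L1: 727
Root: 435
Proof path (sibling hashes from leaf to root): [47, 727]

Answer: 47 727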